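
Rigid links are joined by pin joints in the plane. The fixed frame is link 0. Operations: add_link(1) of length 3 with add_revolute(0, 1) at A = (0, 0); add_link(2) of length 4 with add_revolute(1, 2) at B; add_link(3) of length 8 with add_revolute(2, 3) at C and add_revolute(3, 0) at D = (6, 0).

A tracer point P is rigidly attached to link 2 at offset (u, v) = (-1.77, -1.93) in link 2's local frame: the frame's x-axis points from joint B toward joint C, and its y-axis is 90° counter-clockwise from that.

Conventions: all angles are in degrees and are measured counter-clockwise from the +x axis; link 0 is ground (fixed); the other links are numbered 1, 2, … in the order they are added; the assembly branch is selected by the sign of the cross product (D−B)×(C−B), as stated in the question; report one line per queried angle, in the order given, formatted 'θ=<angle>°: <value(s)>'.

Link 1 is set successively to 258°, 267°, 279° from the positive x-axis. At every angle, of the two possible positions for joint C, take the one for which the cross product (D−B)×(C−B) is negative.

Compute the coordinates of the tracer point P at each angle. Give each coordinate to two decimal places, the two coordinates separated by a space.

A=(0,0), D=(6.00,0)
θ=258°: B = A + 3.00·(cos258°, sin258°) = (-0.6237, -2.9344)
θ=258°: |BD| = 7.2446
θ=258°: circle(B,4.00) ∩ circle(D,8.00): a=0.3095, h=3.9880
θ=258°:   candidates: C₊=(-1.9561,0.8371) cross=28.892; C₋=(1.2746,-6.4553) cross=-28.892
θ=258°:   branch - wants cross < 0 → take C=(1.2746,-6.4553) (cross=-28.892)
θ=258°: ex = (C−B)/|BC| = (0.4746,-0.8802); ey = (0.8802,0.4746)
θ=258°: P = B + -1.77·ex + -1.93·ey = (-3.1626,-2.2924)
θ=267°: B = A + 3.00·(cos267°, sin267°) = (-0.1570, -2.9959)
θ=267°: |BD| = 6.8472
θ=267°: circle(B,4.00) ∩ circle(D,8.00): a=-0.0815, h=3.9992
θ=267°:   candidates: C₊=(-1.9801,0.5645) cross=27.383; C₋=(1.5195,-6.6276) cross=-27.383
θ=267°:   branch - wants cross < 0 → take C=(1.5195,-6.6276) (cross=-27.383)
θ=267°: ex = (C−B)/|BC| = (0.4191,-0.9079); ey = (0.9079,0.4191)
θ=267°: P = B + -1.77·ex + -1.93·ey = (-2.6512,-2.1978)
θ=279°: B = A + 3.00·(cos279°, sin279°) = (0.4693, -2.9631)
θ=279°: |BD| = 6.2744
θ=279°: circle(B,4.00) ∩ circle(D,8.00): a=-0.6878, h=3.9404
θ=279°:   candidates: C₊=(-1.9979,0.1855) cross=24.724; C₋=(1.7238,-6.7612) cross=-24.724
θ=279°:   branch - wants cross < 0 → take C=(1.7238,-6.7612) (cross=-24.724)
θ=279°: ex = (C−B)/|BC| = (0.3136,-0.9495); ey = (0.9495,0.3136)
θ=279°: P = B + -1.77·ex + -1.93·ey = (-1.9184,-1.8877)

θ=258°: -3.16 -2.29
θ=267°: -2.65 -2.20
θ=279°: -1.92 -1.89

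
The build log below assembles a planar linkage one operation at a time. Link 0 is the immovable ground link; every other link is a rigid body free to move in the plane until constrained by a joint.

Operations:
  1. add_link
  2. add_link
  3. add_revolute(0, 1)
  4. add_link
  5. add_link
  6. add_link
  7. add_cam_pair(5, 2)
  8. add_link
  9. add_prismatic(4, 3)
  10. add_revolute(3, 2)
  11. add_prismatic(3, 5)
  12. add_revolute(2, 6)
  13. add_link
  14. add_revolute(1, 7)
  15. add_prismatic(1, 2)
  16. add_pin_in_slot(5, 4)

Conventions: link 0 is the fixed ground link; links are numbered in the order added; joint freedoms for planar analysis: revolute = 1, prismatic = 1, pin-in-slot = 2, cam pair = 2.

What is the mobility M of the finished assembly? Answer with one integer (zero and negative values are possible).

link 0 = ground. State L|J1|J2 = 1|0|0
+link1  2|0|0
+link2  3|0|0
R(0,1) f=1→J1  3|1|0
+link3  4|1|0
+link4  5|1|0
+link5  6|1|0
C(5,2) f=2→J2  6|1|1
+link6  7|1|1
P(4,3) f=1→J1  7|2|1
R(3,2) f=1→J1  7|3|1
P(3,5) f=1→J1  7|4|1
R(2,6) f=1→J1  7|5|1
+link7  8|5|1
R(1,7) f=1→J1  8|6|1
P(1,2) f=1→J1  8|7|1
PS(5,4) f=2→J2  8|7|2
M = 3(8−1)−2·7−2 = 21−14−2 = 5

M = 5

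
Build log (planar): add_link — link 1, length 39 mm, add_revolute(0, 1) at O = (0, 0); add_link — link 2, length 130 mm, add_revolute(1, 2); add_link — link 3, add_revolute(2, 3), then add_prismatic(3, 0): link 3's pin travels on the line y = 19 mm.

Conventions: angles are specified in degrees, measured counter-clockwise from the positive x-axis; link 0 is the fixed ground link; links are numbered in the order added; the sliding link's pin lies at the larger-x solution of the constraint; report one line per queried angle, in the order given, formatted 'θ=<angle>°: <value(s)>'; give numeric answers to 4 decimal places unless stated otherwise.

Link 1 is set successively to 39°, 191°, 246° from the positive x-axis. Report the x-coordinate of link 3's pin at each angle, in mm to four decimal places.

geometry: r = 39 mm, L = 130 mm, e = 19 mm
θ=39°: crank pin P = (r cos θ, r sin θ) = (30.308692, 24.543495)
θ=39°: h = r sin θ − e = 24.543495 − 19 = 5.543495
θ=39°: x = r cos θ + √(L² − h²) = 30.308692 + 129.881753 = 160.190445
θ=191°: crank pin P = (r cos θ, r sin θ) = (-38.283460, -7.441551)
θ=191°: h = r sin θ − e = -7.441551 − 19 = -26.441551
θ=191°: x = r cos θ + √(L² − h²) = -38.283460 + 127.282538 = 88.999077
θ=246°: crank pin P = (r cos θ, r sin θ) = (-15.862729, -35.628273)
θ=246°: h = r sin θ − e = -35.628273 − 19 = -54.628273
θ=246°: x = r cos θ + √(L² − h²) = -15.862729 + 117.965045 = 102.102316

θ=39°: 160.1904
θ=191°: 88.9991
θ=246°: 102.1023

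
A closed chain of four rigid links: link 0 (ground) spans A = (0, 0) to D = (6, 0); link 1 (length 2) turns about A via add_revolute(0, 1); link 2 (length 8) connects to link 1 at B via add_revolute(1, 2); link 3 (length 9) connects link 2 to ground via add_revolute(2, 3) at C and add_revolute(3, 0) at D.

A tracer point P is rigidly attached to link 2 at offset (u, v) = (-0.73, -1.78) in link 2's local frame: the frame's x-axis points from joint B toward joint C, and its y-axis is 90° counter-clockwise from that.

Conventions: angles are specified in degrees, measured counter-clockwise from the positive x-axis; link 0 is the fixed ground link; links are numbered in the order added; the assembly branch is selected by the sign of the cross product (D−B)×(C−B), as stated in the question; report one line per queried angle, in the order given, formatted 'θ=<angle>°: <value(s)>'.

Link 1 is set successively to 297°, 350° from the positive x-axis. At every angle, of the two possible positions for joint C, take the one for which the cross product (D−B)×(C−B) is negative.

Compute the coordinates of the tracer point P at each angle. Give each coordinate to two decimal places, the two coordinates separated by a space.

A=(0,0), D=(6.00,0)
θ=297°: B = A + 2.00·(cos297°, sin297°) = (0.9080, -1.7820)
θ=297°: |BD| = 5.3948
θ=297°: circle(B,8.00) ∩ circle(D,9.00): a=1.1218, h=7.9210
θ=297°:   candidates: C₊=(-0.6496,6.0649) cross=42.732; C₋=(4.5833,-8.8878) cross=-42.732
θ=297°:   branch - wants cross < 0 → take C=(4.5833,-8.8878) (cross=-42.732)
θ=297°: ex = (C−B)/|BC| = (0.4594,-0.8882); ey = (0.8882,0.4594)
θ=297°: P = B + -0.73·ex + -1.78·ey = (-1.0084,-1.9514)
θ=350°: B = A + 2.00·(cos350°, sin350°) = (1.9696, -0.3473)
θ=350°: |BD| = 4.0453
θ=350°: circle(B,8.00) ∩ circle(D,9.00): a=-0.0785, h=7.9996
θ=350°:   candidates: C₊=(1.2046,7.6160) cross=32.361; C₋=(2.5782,-8.3241) cross=-32.361
θ=350°:   branch - wants cross < 0 → take C=(2.5782,-8.3241) (cross=-32.361)
θ=350°: ex = (C−B)/|BC| = (0.0761,-0.9971); ey = (0.9971,0.0761)
θ=350°: P = B + -0.73·ex + -1.78·ey = (0.1392,0.2452)

θ=297°: -1.01 -1.95
θ=350°: 0.14 0.25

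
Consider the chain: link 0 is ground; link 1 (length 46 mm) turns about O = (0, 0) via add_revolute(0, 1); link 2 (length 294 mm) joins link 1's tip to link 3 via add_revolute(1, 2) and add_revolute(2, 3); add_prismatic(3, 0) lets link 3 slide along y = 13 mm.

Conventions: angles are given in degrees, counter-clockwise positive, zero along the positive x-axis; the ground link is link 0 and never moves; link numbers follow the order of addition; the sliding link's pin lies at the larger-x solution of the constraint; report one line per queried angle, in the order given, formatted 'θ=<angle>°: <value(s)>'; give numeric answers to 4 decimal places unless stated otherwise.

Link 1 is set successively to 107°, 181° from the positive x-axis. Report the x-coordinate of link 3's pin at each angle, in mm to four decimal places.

geometry: r = 46 mm, L = 294 mm, e = 13 mm
θ=107°: crank pin P = (r cos θ, r sin θ) = (-13.449098, 43.990019)
θ=107°: h = r sin θ − e = 43.990019 − 13 = 30.990019
θ=107°: x = r cos θ + √(L² − h²) = -13.449098 + 292.362136 = 278.913038
θ=181°: crank pin P = (r cos θ, r sin θ) = (-45.992994, -0.802811)
θ=181°: h = r sin θ − e = -0.802811 − 13 = -13.802811
θ=181°: x = r cos θ + √(L² − h²) = -45.992994 + 293.675812 = 247.682818

θ=107°: 278.9130
θ=181°: 247.6828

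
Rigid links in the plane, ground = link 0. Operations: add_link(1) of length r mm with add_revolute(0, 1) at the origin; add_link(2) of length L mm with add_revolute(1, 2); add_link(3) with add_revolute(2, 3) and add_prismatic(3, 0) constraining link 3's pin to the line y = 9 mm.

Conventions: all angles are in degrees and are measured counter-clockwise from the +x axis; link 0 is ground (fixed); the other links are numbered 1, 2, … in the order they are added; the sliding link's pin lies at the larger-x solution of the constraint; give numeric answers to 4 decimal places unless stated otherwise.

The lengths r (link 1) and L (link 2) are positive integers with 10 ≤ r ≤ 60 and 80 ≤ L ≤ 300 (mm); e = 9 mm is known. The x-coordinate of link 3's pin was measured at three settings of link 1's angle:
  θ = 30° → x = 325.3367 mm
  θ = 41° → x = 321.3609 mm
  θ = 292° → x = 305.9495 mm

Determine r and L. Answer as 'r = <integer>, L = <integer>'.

constraint per measurement: (x − r cos θ)² + (r sin θ − e)² = L²
subtracting the θ₁ and θ₂ equations cancels the r² and L² terms:
r = (x₁² − x₂²) / (2[(x₁cos θ₁ + e sin θ₁) − (x₂cos θ₂ + e sin θ₂)]) = 33.9997 → r = 34
L² = (x₁ − r cos θ₁)² + (r sin θ₁ − e)² = 87615.9788 → L = 296.0000 → L = 296
check at θ₃=292°: x = 305.9495 (printed 305.9495) ✓

r = 34, L = 296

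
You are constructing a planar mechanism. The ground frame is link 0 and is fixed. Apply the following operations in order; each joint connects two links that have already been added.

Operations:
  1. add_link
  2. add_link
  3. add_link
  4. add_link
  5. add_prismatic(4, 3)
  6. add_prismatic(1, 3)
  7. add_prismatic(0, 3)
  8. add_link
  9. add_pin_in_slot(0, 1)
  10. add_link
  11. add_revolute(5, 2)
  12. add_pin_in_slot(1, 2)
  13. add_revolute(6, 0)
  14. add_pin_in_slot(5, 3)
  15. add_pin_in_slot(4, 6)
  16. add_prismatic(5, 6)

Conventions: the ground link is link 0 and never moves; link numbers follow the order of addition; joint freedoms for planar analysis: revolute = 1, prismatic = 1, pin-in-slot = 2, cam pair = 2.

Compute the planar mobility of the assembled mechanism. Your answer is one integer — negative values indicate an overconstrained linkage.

ground; <1,0,0>
#1 <2,0,0>
#2 <3,0,0>
#3 <4,0,0>
#4 <5,0,0>
P:4↔3 J1 <5,1,0>
P:1↔3 J1 <5,2,0>
P:0↔3 J1 <5,3,0>
#5 <6,3,0>
PS:0↔1 J2 <6,3,1>
#6 <7,3,1>
R:5↔2 J1 <7,4,1>
PS:1↔2 J2 <7,4,2>
R:6↔0 J1 <7,5,2>
PS:5↔3 J2 <7,5,3>
PS:4↔6 J2 <7,5,4>
P:5↔6 J1 <7,6,4>
3×6 − 2×6 − 1×4 = 2

M = 2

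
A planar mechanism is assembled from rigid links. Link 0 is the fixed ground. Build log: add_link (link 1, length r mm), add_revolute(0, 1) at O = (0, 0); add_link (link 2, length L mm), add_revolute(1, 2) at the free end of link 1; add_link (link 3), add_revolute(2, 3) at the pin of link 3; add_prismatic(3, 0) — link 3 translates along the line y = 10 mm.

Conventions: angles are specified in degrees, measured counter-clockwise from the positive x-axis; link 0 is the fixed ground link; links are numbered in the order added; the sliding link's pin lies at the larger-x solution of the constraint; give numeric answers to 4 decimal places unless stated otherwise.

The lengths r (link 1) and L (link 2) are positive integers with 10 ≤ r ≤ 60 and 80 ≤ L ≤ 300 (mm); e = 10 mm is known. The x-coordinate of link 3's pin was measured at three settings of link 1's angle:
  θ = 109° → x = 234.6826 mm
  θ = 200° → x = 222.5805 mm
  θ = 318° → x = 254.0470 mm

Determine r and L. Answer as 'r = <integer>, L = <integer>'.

constraint per measurement: (x − r cos θ)² + (r sin θ − e)² = L²
subtracting the θ₁ and θ₂ equations cancels the r² and L² terms:
r = (x₁² − x₂²) / (2[(x₁cos θ₁ + e sin θ₁) − (x₂cos θ₂ + e sin θ₂)]) = 19.0000 → r = 19
L² = (x₁ − r cos θ₁)² + (r sin θ₁ − e)² = 58081.0226 → L = 241.0000 → L = 241
check at θ₃=318°: x = 254.0470 (printed 254.0470) ✓

r = 19, L = 241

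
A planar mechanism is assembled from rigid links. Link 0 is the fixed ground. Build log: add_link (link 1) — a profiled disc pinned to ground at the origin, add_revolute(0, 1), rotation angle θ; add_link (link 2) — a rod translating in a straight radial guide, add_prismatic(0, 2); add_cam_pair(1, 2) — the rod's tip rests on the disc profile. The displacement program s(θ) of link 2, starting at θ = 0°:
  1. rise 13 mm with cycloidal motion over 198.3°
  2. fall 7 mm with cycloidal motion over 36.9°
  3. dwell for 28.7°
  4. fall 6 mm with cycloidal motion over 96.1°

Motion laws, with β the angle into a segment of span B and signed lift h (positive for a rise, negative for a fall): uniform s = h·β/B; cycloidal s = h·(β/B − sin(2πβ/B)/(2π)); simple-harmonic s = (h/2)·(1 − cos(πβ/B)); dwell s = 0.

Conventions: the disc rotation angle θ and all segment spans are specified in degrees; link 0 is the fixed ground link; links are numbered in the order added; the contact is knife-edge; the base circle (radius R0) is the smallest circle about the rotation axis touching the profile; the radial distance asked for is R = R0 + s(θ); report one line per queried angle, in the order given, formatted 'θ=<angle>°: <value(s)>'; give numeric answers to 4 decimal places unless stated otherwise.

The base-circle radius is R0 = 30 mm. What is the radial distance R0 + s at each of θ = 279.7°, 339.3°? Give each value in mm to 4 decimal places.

seg 1 [0°–198.3°] cycloidal, h=13: full span → s += 13 → s = 13.0000
seg 2 [198.3°–235.2°] cycloidal, h=-7: full span → s += -7 → s = 6.0000
seg 3 [235.2°–263.9°] dwell: s stays 6.0000
seg 4 [263.9°–360°] cycloidal, h=-6: θ=279.7° here. β=15.8, B=96.1. -6·(0.1644 − sin(2π·0.1644)/(2π)) = -0.1663 → s = 5.8337
seg 4 [263.9°–360°] cycloidal, h=-6: θ=339.3° here. β=75.4, B=96.1. -6·(0.7846 − sin(2π·0.7846)/(2π)) = -5.6400 → s = 0.3600
θ=279.7°: R = R0 + s = 30 + 5.8337 = 35.8337
θ=339.3°: R = R0 + s = 30 + 0.3600 = 30.3600

θ=279.7°: 35.8337
θ=339.3°: 30.3600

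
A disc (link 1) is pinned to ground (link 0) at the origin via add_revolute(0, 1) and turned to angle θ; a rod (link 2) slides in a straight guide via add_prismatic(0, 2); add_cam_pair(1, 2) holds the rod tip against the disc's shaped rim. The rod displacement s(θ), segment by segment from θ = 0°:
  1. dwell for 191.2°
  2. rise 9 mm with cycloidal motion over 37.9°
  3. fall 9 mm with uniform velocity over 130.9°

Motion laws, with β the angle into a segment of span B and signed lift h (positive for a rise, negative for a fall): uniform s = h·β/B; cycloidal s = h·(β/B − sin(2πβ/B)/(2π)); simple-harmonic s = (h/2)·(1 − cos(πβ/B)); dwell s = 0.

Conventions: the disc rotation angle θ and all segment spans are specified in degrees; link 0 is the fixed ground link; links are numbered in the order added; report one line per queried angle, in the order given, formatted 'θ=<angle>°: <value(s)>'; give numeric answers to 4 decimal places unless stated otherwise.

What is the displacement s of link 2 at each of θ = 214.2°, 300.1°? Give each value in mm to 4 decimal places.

segment 1 (0° to 191.2°, dwell): s unchanged at 0.0000
θ = 214.2° falls in segment 2 (191.2° to 229.1°, cycloidal, h = 9): β = 214.2 − 191.2 = 23°, B = 37.9°; Δs = 9·(0.6069 − sin(2π·0.6069)/(2π)) = 6.3528; s = 0.0000 + 6.3528 = 6.3528
segment 2 (191.2° to 229.1°, cycloidal, h = 9) is passed completely: s = 0.0000 + (9) = 9.0000
θ = 300.1° falls in segment 3 (229.1° to 360°, uniform, h = -9): β = 300.1 − 229.1 = 71°, B = 130.9°; Δs = -9·71/130.9 = -4.8816; s = 9.0000 − 4.8816 = 4.1184

θ=214.2°: 6.3528
θ=300.1°: 4.1184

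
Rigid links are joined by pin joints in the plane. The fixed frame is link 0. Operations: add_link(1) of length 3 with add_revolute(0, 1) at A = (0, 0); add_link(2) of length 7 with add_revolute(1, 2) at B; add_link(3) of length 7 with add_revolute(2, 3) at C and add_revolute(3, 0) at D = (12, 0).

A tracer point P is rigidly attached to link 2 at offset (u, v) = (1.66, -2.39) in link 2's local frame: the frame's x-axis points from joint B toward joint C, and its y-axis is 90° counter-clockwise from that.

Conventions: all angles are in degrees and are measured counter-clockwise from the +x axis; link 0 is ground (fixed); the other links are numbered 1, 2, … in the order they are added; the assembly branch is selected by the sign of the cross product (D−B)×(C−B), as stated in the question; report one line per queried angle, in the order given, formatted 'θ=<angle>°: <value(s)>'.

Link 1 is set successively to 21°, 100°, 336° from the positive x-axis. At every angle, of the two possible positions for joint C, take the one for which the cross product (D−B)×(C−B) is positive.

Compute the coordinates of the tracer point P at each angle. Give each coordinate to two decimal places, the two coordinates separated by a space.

A=(0,0), D=(12.00,0)
θ=21°: B = A + 3.00·(cos21°, sin21°) = (2.8007, 1.0751)
θ=21°: |BD| = 9.2619
θ=21°: circle(B,7.00) ∩ circle(D,7.00): a=4.6309, h=5.2492
θ=21°:   candidates: C₊=(8.0097,5.7513) cross=48.618; C₋=(6.7910,-4.6762) cross=-48.618
θ=21°:   branch + wants cross > 0 → take C=(8.0097,5.7513) (cross=48.618)
θ=21°: ex = (C−B)/|BC| = (0.7441,0.6680); ey = (-0.6680,0.7441)
θ=21°: P = B + 1.66·ex + -2.39·ey = (5.6326,0.4055)
θ=100°: B = A + 3.00·(cos100°, sin100°) = (-0.5209, 2.9544)
θ=100°: |BD| = 12.8648
θ=100°: circle(B,7.00) ∩ circle(D,7.00): a=6.4324, h=2.7612
θ=100°:   candidates: C₊=(6.3736,4.1646) cross=35.522; C₋=(5.1054,-1.2102) cross=-35.522
θ=100°:   branch + wants cross > 0 → take C=(6.3736,4.1646) (cross=35.522)
θ=100°: ex = (C−B)/|BC| = (0.9849,0.1729); ey = (-0.1729,0.9849)
θ=100°: P = B + 1.66·ex + -2.39·ey = (1.5273,0.8874)
θ=336°: B = A + 3.00·(cos336°, sin336°) = (2.7406, -1.2202)
θ=336°: |BD| = 9.3394
θ=336°: circle(B,7.00) ∩ circle(D,7.00): a=4.6697, h=5.2148
θ=336°:   candidates: C₊=(6.6890,4.5600) cross=48.703; C₋=(8.0516,-5.7802) cross=-48.703
θ=336°:   branch + wants cross > 0 → take C=(6.6890,4.5600) (cross=48.703)
θ=336°: ex = (C−B)/|BC| = (0.5641,0.8257); ey = (-0.8257,0.5641)
θ=336°: P = B + 1.66·ex + -2.39·ey = (5.6505,-1.1976)

θ=21°: 5.63 0.41
θ=100°: 1.53 0.89
θ=336°: 5.65 -1.20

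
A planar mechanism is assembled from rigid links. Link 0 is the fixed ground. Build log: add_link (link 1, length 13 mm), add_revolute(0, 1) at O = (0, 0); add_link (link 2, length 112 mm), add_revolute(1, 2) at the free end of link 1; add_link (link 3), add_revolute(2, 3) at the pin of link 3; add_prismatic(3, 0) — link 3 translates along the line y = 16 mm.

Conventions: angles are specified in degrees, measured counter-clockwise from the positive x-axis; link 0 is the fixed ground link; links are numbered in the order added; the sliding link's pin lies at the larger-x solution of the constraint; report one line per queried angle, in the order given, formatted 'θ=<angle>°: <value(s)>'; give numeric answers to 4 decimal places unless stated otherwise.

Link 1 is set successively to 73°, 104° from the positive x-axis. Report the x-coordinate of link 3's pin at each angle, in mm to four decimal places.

geometry: r = 13 mm, L = 112 mm, e = 16 mm
θ=73°: crank pin P = (r cos θ, r sin θ) = (3.800832, 12.431962)
θ=73°: h = r sin θ − e = 12.431962 − 16 = -3.568038
θ=73°: x = r cos θ + √(L² − h²) = 3.800832 + 111.943151 = 115.743983
θ=104°: crank pin P = (r cos θ, r sin θ) = (-3.144985, 12.613844)
θ=104°: h = r sin θ − e = 12.613844 − 16 = -3.386156
θ=104°: x = r cos θ + √(L² − h²) = -3.144985 + 111.948801 = 108.803816

θ=73°: 115.7440
θ=104°: 108.8038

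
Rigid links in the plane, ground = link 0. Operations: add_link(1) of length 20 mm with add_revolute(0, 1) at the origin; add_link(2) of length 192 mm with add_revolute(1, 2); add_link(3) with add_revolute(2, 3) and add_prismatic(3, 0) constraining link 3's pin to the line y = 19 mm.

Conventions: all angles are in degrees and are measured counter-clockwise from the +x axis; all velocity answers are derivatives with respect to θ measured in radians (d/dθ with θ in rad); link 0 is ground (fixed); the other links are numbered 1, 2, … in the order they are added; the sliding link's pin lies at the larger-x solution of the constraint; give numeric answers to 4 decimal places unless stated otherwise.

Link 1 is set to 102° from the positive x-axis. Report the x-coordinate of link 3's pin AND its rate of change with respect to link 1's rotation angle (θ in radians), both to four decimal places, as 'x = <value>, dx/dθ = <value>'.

geometry: r = 20 mm, L = 192 mm, e = 19 mm
crank pin P = (r cos θ, r sin θ) = (-4.158234, 19.562952)
h = r sin θ − e = 19.562952 − 19 = 0.562952
x = r cos θ + √(L² − h²) = -4.158234 + 191.999175 = 187.840941
dx/dθ = −r sin θ − h·r cos θ/√(L² − h²) (θ in radians; h = 0.562952) = -19.550760

x = 187.8409, dx/dθ = -19.5508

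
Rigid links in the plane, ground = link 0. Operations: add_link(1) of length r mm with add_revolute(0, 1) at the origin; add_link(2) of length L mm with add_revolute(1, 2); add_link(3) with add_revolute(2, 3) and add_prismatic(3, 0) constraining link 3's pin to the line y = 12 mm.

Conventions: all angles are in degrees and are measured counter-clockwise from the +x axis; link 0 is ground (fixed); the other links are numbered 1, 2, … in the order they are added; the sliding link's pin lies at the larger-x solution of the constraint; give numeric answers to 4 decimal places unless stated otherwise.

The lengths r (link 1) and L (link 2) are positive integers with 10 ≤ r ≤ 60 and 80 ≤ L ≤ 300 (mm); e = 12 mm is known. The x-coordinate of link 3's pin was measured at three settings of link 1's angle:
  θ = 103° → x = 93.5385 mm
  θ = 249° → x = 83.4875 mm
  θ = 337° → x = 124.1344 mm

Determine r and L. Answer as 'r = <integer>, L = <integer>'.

constraint per measurement: (x − r cos θ)² + (r sin θ − e)² = L²
subtracting the θ₁ and θ₂ equations cancels the r² and L² terms:
r = (x₁² − x₂²) / (2[(x₁cos θ₁ + e sin θ₁) − (x₂cos θ₂ + e sin θ₂)]) = 27.9999 → r = 28
L² = (x₁ − r cos θ₁)² + (r sin θ₁ − e)² = 10201.0030 → L = 101.0000 → L = 101
check at θ₃=337°: x = 124.1344 (printed 124.1344) ✓

r = 28, L = 101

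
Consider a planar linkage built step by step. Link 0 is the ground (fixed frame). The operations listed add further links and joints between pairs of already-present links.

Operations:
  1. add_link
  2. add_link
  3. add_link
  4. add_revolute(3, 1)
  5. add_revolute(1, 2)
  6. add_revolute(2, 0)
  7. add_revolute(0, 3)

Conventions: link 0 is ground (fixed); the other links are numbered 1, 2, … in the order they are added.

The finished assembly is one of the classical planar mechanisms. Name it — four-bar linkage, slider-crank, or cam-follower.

links: 4 (incl. ground); joints: 4 revolute, 0 prismatic, 0 higher (cam) pair, forming one closed loop
4 links in a single 4R loop → four-bar linkage

four-bar linkage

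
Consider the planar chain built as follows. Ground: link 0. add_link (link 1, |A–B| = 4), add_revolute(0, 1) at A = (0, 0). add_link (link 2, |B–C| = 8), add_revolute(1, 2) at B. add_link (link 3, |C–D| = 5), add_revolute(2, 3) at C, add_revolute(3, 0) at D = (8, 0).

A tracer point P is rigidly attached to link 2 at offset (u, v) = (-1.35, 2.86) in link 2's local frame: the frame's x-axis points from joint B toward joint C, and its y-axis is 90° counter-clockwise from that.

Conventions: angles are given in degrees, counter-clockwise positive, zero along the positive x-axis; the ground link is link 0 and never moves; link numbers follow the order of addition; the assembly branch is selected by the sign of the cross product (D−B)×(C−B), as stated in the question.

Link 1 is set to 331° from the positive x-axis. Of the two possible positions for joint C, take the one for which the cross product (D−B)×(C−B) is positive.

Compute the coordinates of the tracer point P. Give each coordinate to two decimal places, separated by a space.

A=(0,0), D=(8.00,0)
B = A + 4.00·(cos331°, sin331°) = (3.4985, -1.9392)
|BD| = 4.9015
circle(B,8.00) ∩ circle(D,5.00): a=6.4291, h=4.7609
  candidates: C₊=(7.5194,4.9768) cross=23.335; C₋=(11.2866,-3.7680) cross=-23.335
  branch + wants cross > 0 → take C=(7.5194,4.9768) (cross=23.335)
ex = (C−B)/|BC| = (0.5026,0.8645); ey = (-0.8645,0.5026)
P = B + -1.35·ex + 2.86·ey = (0.3474,-1.6689)

0.35 -1.67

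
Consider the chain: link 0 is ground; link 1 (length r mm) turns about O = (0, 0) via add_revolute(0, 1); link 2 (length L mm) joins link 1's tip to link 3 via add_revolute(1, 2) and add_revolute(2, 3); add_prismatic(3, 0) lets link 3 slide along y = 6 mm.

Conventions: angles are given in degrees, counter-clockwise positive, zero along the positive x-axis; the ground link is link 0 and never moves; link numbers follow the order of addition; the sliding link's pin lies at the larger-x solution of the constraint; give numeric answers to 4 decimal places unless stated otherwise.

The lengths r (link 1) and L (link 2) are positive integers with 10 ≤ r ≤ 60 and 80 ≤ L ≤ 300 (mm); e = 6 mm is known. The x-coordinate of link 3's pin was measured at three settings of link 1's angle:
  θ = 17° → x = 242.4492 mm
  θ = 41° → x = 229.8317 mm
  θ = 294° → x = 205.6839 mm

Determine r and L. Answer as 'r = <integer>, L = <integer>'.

constraint per measurement: (x − r cos θ)² + (r sin θ − e)² = L²
subtracting the θ₁ and θ₂ equations cancels the r² and L² terms:
r = (x₁² − x₂²) / (2[(x₁cos θ₁ + e sin θ₁) − (x₂cos θ₂ + e sin θ₂)]) = 53.0000 → r = 53
L² = (x₁ − r cos θ₁)² + (r sin θ₁ − e)² = 36864.0019 → L = 192.0000 → L = 192
check at θ₃=294°: x = 205.6839 (printed 205.6839) ✓

r = 53, L = 192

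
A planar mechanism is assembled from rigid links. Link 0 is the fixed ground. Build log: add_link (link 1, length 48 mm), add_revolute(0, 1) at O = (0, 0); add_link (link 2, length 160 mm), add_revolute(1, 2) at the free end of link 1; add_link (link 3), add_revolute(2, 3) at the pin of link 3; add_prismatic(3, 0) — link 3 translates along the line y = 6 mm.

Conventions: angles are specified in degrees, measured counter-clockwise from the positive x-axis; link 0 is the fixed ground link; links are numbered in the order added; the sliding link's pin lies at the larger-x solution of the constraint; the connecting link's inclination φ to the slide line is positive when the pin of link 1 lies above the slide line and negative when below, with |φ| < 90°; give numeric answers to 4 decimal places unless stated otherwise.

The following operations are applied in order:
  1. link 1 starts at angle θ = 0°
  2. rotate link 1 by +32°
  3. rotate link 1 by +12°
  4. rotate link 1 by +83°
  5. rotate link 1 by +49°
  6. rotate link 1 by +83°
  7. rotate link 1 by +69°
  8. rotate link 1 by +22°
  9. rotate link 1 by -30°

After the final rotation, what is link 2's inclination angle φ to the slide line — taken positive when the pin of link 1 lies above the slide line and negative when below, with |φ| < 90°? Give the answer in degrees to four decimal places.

geometry: r = 48 mm, L = 160 mm, e = 6 mm; θ starts at 0°
rotate link 1 by +32°: θ ← 0° +32° = 32°
rotate link 1 by +12°: θ ← 32° +12° = 44°
rotate link 1 by +83°: θ ← 44° +83° = 127°
rotate link 1 by +49°: θ ← 127° +49° = 176°
rotate link 1 by +83°: θ ← 176° +83° = 259°
rotate link 1 by +69°: θ ← 259° +69° = 328°
rotate link 1 by +22°: θ ← 328° +22° = 350°
rotate link 1 by -30°: θ ← 350° -30° = 320°
h = r sin θ − e = -30.853805 − 6 = -36.853805
sin φ = h / L = -36.853805 / 160 = -0.23033628
φ = arcsin(-0.23033628) = -13.316871°

-13.3169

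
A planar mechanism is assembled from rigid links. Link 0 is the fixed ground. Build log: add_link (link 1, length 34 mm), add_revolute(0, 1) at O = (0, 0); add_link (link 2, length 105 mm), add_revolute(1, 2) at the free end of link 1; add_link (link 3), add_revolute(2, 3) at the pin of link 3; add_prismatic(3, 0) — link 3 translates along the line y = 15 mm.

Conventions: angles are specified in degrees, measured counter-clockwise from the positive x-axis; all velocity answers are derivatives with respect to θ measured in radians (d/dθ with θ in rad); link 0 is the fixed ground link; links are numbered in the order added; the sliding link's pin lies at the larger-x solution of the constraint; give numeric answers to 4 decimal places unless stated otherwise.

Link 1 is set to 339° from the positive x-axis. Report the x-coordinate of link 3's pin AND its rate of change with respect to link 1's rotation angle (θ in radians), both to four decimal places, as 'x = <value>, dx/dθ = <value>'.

geometry: r = 34 mm, L = 105 mm, e = 15 mm
crank pin P = (r cos θ, r sin θ) = (31.741735, -12.184510)
h = r sin θ − e = -12.184510 − 15 = -27.184510
x = r cos θ + √(L² − h²) = 31.741735 + 101.419931 = 133.161665
dx/dθ = −r sin θ − h·r cos θ/√(L² − h²) (θ in radians; h = -27.184510) = 20.692537

x = 133.1617, dx/dθ = 20.6925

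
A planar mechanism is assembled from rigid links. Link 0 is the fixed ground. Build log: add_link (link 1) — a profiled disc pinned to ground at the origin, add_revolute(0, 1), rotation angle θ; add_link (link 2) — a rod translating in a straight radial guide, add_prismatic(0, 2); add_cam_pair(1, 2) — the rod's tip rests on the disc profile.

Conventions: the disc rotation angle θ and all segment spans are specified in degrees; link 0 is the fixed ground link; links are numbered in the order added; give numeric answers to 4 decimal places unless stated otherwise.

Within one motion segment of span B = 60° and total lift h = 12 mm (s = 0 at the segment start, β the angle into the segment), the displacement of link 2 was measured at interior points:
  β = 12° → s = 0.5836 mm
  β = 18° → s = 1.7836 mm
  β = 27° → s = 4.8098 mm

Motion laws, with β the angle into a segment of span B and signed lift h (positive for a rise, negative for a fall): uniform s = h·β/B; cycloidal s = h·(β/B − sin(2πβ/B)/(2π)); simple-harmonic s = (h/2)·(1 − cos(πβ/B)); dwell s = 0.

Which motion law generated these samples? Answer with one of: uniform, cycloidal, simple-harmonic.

candidates at β/B = r: uniform s = h·r (linear in β); cycloidal s = h·(r − sin(2πr)/(2π)); simple-harmonic s = (h/2)(1 − cos(πr))
β=12°: printed 0.5836 | uniform 2.4000, cycloidal 0.5836, simple-harmonic 1.1459
β=18°: printed 1.7836 | uniform 3.6000, cycloidal 1.7836, simple-harmonic 2.4733
β=27°: printed 4.8098 | uniform 5.4000, cycloidal 4.8098, simple-harmonic 5.0614
only one law matches every sample → cycloidal

cycloidal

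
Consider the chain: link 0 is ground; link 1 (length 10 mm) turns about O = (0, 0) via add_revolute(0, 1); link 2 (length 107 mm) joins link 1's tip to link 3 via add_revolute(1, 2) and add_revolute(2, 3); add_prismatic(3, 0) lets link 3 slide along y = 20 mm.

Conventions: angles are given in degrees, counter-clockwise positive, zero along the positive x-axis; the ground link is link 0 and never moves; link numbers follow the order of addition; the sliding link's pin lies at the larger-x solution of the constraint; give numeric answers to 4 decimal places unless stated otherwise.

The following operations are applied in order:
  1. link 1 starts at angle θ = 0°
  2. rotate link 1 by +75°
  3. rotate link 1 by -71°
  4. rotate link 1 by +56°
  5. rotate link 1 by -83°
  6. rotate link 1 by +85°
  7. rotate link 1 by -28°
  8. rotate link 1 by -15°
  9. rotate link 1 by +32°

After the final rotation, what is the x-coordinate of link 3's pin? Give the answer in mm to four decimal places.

geometry: r = 10 mm, L = 107 mm, e = 20 mm; θ starts at 0°
rotate link 1 by +75°: θ ← 0° +75° = 75°
rotate link 1 by -71°: θ ← 75° -71° = 4°
rotate link 1 by +56°: θ ← 4° +56° = 60°
rotate link 1 by -83°: θ ← 60° -83° = -23°
rotate link 1 by +85°: θ ← -23° +85° = 62°
rotate link 1 by -28°: θ ← 62° -28° = 34°
rotate link 1 by -15°: θ ← 34° -15° = 19°
rotate link 1 by +32°: θ ← 19° +32° = 51°
crank pin P = (r cos θ, r sin θ) = (6.293204, 7.771460)
h = r sin θ − e = 7.771460 − 20 = -12.228540
x = r cos θ + √(L² − h²) = 6.293204 + 106.298931 = 112.592135

112.5921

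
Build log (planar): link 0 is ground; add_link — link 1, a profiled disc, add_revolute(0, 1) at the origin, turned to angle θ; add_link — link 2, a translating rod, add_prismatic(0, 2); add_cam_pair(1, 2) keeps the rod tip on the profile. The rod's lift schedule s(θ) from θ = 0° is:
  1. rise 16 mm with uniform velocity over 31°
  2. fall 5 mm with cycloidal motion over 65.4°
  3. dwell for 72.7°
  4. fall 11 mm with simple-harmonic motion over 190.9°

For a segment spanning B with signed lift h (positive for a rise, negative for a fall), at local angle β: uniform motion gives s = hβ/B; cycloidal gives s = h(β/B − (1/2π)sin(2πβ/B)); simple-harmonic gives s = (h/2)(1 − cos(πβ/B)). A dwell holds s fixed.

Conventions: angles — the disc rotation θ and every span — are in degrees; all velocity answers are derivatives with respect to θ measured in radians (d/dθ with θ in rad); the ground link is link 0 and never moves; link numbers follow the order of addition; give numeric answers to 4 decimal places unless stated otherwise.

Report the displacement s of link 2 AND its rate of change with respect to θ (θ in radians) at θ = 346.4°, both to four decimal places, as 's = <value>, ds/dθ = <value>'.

seg 1 [0°–31°] uniform, h=16: full span → s += 16 → s = 16.0000
seg 2 [31°–96.4°] cycloidal, h=-5: full span → s += -5 → s = 11.0000
seg 3 [96.4°–169.1°] dwell: s stays 11.0000
seg 4 [169.1°–360°] simple-harmonic, h=-11: θ=346.4° here. β=177.3, B=190.9. -11/2·(1 − cos(π·0.9288)) = -10.8628 → s = 0.1372
velocity in seg [169.1°–360°] (simple-harmonic), θ in radians: β = 177.3° = 3.0945 rad, B = 190.9° = 3.3318 rad; ds/dθ = (πh/(2B)) sin(πβ/B) = (π·(-11)/(2·3.3318)) sin(π·0.9288) = -1.151013 mm/rad

s = 0.1372, ds/dθ = -1.1510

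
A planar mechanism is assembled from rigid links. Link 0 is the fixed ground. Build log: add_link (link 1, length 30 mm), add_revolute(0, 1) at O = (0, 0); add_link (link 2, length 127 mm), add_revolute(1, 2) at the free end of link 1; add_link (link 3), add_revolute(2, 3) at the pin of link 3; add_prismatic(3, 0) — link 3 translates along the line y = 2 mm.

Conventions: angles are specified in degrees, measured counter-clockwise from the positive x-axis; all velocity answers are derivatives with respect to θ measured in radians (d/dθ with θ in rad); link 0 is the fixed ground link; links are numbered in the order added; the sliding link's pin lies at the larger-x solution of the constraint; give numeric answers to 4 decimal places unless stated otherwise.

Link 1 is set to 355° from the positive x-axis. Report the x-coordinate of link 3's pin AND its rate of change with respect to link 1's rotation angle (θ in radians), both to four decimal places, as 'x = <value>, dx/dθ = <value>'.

geometry: r = 30 mm, L = 127 mm, e = 2 mm
crank pin P = (r cos θ, r sin θ) = (29.885841, -2.614672)
h = r sin θ − e = -2.614672 − 2 = -4.614672
x = r cos θ + √(L² − h²) = 29.885841 + 126.916133 = 156.801974
dx/dθ = −r sin θ − h·r cos θ/√(L² − h²) (θ in radians; h = -4.614672) = 3.701322

x = 156.8020, dx/dθ = 3.7013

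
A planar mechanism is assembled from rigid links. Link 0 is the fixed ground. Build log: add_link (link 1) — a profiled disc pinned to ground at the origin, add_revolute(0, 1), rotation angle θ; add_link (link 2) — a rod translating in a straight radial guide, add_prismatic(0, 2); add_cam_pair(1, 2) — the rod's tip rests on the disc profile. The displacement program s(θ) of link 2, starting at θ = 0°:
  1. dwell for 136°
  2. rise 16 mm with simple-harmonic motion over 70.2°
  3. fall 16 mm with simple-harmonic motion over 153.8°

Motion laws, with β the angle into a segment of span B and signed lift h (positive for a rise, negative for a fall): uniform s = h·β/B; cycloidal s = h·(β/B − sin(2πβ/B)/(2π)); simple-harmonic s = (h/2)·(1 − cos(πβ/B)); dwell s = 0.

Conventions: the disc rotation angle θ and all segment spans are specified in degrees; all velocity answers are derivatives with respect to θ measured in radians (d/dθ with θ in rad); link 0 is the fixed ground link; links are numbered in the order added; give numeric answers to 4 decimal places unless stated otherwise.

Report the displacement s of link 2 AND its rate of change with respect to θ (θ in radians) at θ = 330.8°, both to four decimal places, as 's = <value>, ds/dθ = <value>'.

seg 1 [0°–136°] dwell: s stays 0.0000
seg 2 [136°–206.2°] simple-harmonic, h=16: full span → s += 16 → s = 16.0000
seg 3 [206.2°–360°] simple-harmonic, h=-16: θ=330.8° here. β=124.6, B=153.8. -16/2·(1 − cos(π·0.8101)) = -14.6187 → s = 1.3813
velocity in seg [206.2°–360°] (simple-harmonic), θ in radians: β = 124.6° = 2.1747 rad, B = 153.8° = 2.6843 rad; ds/dθ = (πh/(2B)) sin(πβ/B) = (π·(-16)/(2·2.6843)) sin(π·0.8101) = -5.259199 mm/rad

s = 1.3813, ds/dθ = -5.2592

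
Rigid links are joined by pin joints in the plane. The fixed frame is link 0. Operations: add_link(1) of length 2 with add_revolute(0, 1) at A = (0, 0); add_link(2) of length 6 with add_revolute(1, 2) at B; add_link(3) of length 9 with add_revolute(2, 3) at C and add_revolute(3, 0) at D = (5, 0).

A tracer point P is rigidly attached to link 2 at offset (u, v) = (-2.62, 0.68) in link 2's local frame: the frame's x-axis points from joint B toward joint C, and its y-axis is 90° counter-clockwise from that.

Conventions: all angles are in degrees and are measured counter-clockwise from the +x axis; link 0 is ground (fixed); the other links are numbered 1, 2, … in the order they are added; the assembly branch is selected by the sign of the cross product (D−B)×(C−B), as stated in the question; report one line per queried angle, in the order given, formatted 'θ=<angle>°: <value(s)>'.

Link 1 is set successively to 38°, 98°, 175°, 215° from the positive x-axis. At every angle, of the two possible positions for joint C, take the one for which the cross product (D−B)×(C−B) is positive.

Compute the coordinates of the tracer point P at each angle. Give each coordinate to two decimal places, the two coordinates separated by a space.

A=(0,0), D=(5.00,0)
θ=38°: B = A + 2.00·(cos38°, sin38°) = (1.5760, 1.2313)
θ=38°: |BD| = 3.6387
θ=38°: circle(B,6.00) ∩ circle(D,9.00): a=-4.3643, h=4.1174
θ=38°:   candidates: C₊=(-1.1374,6.5827) cross=14.982; C₋=(-3.9241,-1.1663) cross=-14.982
θ=38°:   branch + wants cross > 0 → take C=(-1.1374,6.5827) (cross=14.982)
θ=38°: ex = (C−B)/|BC| = (-0.4522,0.8919); ey = (-0.8919,-0.4522)
θ=38°: P = B + -2.62·ex + 0.68·ey = (2.1544,-1.4130)
θ=98°: B = A + 2.00·(cos98°, sin98°) = (-0.2783, 1.9805)
θ=98°: |BD| = 5.6377
θ=98°: circle(B,6.00) ∩ circle(D,9.00): a=-1.1722, h=5.8844
θ=98°:   candidates: C₊=(0.6914,7.9016) cross=33.174; C₋=(-3.4430,-3.1170) cross=-33.174
θ=98°:   branch + wants cross > 0 → take C=(0.6914,7.9016) (cross=33.174)
θ=98°: ex = (C−B)/|BC| = (0.1616,0.9869); ey = (-0.9869,0.1616)
θ=98°: P = B + -2.62·ex + 0.68·ey = (-1.3729,-0.4951)
θ=175°: B = A + 2.00·(cos175°, sin175°) = (-1.9924, 0.1743)
θ=175°: |BD| = 6.9946
θ=175°: circle(B,6.00) ∩ circle(D,9.00): a=0.2805, h=5.9934
θ=175°:   candidates: C₊=(-1.5626,6.1589) cross=41.921; C₋=(-1.8613,-5.8243) cross=-41.921
θ=175°:   branch + wants cross > 0 → take C=(-1.5626,6.1589) (cross=41.921)
θ=175°: ex = (C−B)/|BC| = (0.0716,0.9974); ey = (-0.9974,0.0716)
θ=175°: P = B + -2.62·ex + 0.68·ey = (-2.8583,-2.3903)
θ=215°: B = A + 2.00·(cos215°, sin215°) = (-1.6383, -1.1472)
θ=215°: |BD| = 6.7367
θ=215°: circle(B,6.00) ∩ circle(D,9.00): a=0.0284, h=5.9999
θ=215°:   candidates: C₊=(-2.6320,4.7700) cross=40.420; C₋=(-0.5886,-7.0546) cross=-40.420
θ=215°:   branch + wants cross > 0 → take C=(-2.6320,4.7700) (cross=40.420)
θ=215°: ex = (C−B)/|BC| = (-0.1656,0.9862); ey = (-0.9862,-0.1656)
θ=215°: P = B + -2.62·ex + 0.68·ey = (-1.8750,-3.8436)

θ=38°: 2.15 -1.41
θ=98°: -1.37 -0.50
θ=175°: -2.86 -2.39
θ=215°: -1.88 -3.84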